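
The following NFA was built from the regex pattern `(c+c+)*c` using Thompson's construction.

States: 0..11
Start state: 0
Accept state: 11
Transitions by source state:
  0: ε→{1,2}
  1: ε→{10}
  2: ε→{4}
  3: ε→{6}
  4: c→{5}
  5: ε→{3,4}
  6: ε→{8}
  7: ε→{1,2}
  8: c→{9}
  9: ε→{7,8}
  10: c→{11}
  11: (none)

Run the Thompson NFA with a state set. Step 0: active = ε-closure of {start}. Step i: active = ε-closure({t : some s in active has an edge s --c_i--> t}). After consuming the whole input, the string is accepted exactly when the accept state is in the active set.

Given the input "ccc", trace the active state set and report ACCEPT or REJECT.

S₀ = ε-closure({0}) = {0,1,2,4,10}
'c' @ 1: {3,4,5,6,8,11}  [accepting]
'c' @ 2: {1,2,3,4,5,6,7,8,9,10}
'c' @ 3: {1,2,3,4,5,6,7,8,9,10,11}  [accepting]
end set {1,2,3,4,5,6,7,8,9,10,11} — state 11 in

Answer: ACCEPT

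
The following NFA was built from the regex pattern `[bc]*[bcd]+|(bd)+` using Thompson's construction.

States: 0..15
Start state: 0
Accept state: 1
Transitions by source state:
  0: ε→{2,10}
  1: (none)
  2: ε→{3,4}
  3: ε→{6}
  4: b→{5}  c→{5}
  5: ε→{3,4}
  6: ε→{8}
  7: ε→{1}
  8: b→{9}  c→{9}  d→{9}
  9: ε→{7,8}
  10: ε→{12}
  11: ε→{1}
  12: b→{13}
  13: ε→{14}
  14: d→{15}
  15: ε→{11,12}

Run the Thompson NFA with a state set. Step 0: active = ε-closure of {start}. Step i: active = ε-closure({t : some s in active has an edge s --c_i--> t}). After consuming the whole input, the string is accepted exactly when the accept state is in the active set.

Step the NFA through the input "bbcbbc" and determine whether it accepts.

S₀ = ε-closure({0}) = {0,2,3,4,6,8,10,12}
'b' @ 1: {1,3,4,5,6,7,8,9,13,14}  ✓accept
'b' @ 2: {1,3,4,5,6,7,8,9}  ✓accept
'c' @ 3: {1,3,4,5,6,7,8,9}  ✓accept
'b' @ 4: {1,3,4,5,6,7,8,9}  ✓accept
'b' @ 5: {1,3,4,5,6,7,8,9}  ✓accept
'c' @ 6: {1,3,4,5,6,7,8,9}  ✓accept
end set {1,3,4,5,6,7,8,9} — state 1 in

Answer: ACCEPT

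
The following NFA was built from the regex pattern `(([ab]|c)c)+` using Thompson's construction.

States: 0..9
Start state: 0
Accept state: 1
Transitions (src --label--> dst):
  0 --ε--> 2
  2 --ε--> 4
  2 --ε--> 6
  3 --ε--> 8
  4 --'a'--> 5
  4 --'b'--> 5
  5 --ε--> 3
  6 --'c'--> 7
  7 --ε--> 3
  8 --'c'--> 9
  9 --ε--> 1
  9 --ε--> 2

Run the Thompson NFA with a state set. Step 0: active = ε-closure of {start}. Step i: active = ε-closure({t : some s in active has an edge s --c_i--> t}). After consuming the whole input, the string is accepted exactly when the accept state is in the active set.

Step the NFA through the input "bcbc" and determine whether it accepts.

start: ε-closure({0}) = {0,2,4,6}
'b' @ 1: {3,5,8}
'c' @ 2: {1,2,4,6,9}  ✓accept
'b' @ 3: {3,5,8}
'c' @ 4: {1,2,4,6,9}  ✓accept
final: {1,2,4,6,9}; accept 1 in set

Answer: ACCEPT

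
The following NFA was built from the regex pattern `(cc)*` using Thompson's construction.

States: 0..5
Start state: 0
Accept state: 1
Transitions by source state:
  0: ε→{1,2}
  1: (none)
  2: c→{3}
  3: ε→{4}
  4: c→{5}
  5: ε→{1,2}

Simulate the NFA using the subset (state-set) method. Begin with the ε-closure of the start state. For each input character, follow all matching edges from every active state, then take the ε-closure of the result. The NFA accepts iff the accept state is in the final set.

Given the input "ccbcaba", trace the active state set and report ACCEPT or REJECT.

initial (ε-close {0}): {0,1,2}
'c' @ 1: {3,4}
'c' @ 2: {1,2,5}  (accept∈set)
'b' @ 3: {}  — no active states
rest 'caba' ignored (set empty)
end set {} — state 1 not in

Answer: REJECT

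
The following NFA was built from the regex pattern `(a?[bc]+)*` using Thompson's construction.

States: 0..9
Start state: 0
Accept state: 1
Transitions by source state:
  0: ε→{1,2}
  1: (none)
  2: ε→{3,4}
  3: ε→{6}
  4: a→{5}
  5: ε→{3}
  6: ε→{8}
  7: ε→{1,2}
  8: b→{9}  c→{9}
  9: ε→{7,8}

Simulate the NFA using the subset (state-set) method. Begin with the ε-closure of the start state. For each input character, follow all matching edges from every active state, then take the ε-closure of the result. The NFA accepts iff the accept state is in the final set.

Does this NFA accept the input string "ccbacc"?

S₀ = ε-closure({0}) = {0,1,2,3,4,6,8}
'c' @ 1: {1,2,3,4,6,7,8,9}  [accepting]
'c' @ 2: {1,2,3,4,6,7,8,9}  [accepting]
'b' @ 3: {1,2,3,4,6,7,8,9}  [accepting]
'a' @ 4: {3,5,6,8}
'c' @ 5: {1,2,3,4,6,7,8,9}  [accepting]
'c' @ 6: {1,2,3,4,6,7,8,9}  [accepting]
after full input: {1,2,3,4,6,7,8,9}  (accept=1 in)

Answer: ACCEPT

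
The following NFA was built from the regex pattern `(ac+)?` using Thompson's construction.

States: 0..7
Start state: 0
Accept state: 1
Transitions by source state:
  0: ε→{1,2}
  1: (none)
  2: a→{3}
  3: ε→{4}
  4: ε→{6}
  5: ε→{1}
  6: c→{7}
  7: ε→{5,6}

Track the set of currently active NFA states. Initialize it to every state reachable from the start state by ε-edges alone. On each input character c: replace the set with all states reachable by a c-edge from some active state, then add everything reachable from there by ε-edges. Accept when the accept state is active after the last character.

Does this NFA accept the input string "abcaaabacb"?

initial (ε-close {0}): {0,1,2}
'a' @ 1: {3,4,6}
'b' @ 2: {}  — no active states
rest 'caaabacb' ignored (set empty)
end set {} — state 1 not in

Answer: REJECT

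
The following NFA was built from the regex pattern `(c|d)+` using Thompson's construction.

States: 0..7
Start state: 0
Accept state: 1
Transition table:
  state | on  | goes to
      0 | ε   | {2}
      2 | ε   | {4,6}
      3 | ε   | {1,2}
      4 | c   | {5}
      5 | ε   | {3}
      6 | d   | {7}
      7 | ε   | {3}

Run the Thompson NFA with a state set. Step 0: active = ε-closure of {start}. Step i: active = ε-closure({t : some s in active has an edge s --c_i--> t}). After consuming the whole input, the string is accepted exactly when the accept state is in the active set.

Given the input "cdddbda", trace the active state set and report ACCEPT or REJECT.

Answer: REJECT

Trace:
initial (ε-close {0}): {0,2,4,6}
'c' @ 1: {1,2,3,4,5,6}  ✓accept
'd' @ 2: {1,2,3,4,6,7}  ✓accept
'd' @ 3: {1,2,3,4,6,7}  ✓accept
'd' @ 4: {1,2,3,4,6,7}  ✓accept
'b' @ 5: {}  — dead — no transitions
rest 'da' ignored (set empty)
end set {} — state 1 not in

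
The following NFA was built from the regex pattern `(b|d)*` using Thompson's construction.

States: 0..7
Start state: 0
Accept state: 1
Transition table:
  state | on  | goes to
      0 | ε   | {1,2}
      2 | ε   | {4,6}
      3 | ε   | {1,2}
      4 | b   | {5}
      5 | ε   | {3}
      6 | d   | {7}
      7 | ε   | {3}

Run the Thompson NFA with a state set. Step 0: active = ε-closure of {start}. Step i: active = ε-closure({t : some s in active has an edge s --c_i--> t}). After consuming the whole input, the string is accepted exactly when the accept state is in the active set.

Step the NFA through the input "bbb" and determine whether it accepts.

Answer: ACCEPT

Derivation:
start: ε-closure({0}) = {0,1,2,4,6}
'b' @ 1: {1,2,3,4,5,6}  (accept∈set)
'b' @ 2: {1,2,3,4,5,6}  (accept∈set)
'b' @ 3: {1,2,3,4,5,6}  (accept∈set)
end set {1,2,3,4,5,6} — state 1 in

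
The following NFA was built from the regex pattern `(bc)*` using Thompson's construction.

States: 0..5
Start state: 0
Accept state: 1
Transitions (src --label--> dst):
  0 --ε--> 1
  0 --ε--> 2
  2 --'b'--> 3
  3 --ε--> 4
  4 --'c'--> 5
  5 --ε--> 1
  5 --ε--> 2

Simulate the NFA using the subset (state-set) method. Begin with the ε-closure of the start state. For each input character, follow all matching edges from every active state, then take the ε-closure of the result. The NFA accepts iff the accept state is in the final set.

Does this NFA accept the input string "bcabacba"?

initial (ε-close {0}): {0,1,2}
'b' @ 1: {3,4}
'c' @ 2: {1,2,5}  ✓accept
'a' @ 3: {}  — state set empty
rest 'bacba' ignored (set empty)
end set {} — state 1 not in

Answer: REJECT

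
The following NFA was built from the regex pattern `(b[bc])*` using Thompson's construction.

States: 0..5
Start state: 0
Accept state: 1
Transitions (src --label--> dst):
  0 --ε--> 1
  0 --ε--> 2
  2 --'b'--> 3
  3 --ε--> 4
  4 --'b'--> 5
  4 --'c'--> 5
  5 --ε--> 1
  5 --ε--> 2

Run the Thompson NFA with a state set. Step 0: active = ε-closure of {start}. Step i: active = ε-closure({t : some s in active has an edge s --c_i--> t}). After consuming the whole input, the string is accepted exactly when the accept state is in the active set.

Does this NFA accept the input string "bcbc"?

S₀ = ε-closure({0}) = {0,1,2}
'b' @ 1: {3,4}
'c' @ 2: {1,2,5}  ✓accept
'b' @ 3: {3,4}
'c' @ 4: {1,2,5}  ✓accept
end set {1,2,5} — state 1 in

Answer: ACCEPT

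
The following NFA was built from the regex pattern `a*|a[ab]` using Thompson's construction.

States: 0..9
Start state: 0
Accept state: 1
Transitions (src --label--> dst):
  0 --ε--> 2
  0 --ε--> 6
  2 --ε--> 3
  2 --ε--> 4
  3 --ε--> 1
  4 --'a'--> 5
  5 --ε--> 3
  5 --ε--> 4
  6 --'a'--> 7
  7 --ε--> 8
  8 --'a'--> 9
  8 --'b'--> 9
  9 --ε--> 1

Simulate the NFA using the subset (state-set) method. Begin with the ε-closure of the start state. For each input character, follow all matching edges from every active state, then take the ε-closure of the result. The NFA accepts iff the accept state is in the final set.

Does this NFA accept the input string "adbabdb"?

Answer: REJECT

Trace:
initial (ε-close {0}): {0,1,2,3,4,6}
'a' @ 1: {1,3,4,5,7,8}  [accepting]
'd' @ 2: {}  — dead — no transitions
rest 'babdb' ignored (set empty)
end set {} — state 1 not in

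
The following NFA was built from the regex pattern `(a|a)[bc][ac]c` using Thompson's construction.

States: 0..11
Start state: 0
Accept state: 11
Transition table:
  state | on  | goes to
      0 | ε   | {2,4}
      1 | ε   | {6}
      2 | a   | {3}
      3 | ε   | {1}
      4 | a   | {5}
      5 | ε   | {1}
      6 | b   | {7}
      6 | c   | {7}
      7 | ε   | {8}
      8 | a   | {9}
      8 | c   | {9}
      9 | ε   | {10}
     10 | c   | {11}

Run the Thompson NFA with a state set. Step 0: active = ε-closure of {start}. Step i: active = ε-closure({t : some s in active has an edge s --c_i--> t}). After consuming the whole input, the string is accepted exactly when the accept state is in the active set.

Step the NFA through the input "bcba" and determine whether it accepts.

initial (ε-close {0}): {0,2,4}
'b' @ 1: {}  — state set empty
rest 'cba' ignored (set empty)
final: {}; accept 11 not in set

Answer: REJECT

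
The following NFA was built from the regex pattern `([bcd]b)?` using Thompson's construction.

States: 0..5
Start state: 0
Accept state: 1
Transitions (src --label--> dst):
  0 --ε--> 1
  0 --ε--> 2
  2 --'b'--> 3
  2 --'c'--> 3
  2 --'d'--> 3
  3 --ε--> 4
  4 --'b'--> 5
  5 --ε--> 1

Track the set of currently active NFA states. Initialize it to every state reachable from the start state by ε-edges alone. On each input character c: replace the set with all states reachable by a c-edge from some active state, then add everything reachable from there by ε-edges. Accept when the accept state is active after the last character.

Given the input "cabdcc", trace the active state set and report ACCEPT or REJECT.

Answer: REJECT

Trace:
S₀ = ε-closure({0}) = {0,1,2}
'c' @ 1: {3,4}
'a' @ 2: {}  — dead — no transitions
rest 'bdcc' ignored (set empty)
end set {} — state 1 not in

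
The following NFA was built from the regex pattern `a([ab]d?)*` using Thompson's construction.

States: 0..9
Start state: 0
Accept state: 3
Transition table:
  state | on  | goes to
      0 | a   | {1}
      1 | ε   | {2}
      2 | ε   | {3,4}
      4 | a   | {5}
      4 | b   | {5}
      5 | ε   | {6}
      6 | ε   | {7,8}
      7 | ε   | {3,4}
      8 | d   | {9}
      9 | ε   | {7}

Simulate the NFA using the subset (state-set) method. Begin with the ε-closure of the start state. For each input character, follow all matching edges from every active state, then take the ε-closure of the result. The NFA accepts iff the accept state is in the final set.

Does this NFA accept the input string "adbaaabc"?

S₀ = ε-closure({0}) = {0}
'a' @ 1: {1,2,3,4}  (accept∈set)
'd' @ 2: {}  — no active states
rest 'baaabc' ignored (set empty)
end set {} — state 3 not in

Answer: REJECT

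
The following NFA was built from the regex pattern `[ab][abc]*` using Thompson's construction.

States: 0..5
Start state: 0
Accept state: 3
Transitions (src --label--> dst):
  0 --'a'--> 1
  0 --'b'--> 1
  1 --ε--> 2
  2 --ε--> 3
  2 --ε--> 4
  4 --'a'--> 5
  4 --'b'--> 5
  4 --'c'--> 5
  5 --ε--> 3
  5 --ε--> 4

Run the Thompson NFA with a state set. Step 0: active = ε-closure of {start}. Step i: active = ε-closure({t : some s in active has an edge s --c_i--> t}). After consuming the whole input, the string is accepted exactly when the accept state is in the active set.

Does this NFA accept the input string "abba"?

Answer: ACCEPT

Derivation:
start: ε-closure({0}) = {0}
'a' @ 1: {1,2,3,4}  [accepting]
'b' @ 2: {3,4,5}  [accepting]
'b' @ 3: {3,4,5}  [accepting]
'a' @ 4: {3,4,5}  [accepting]
final: {3,4,5}; accept 3 in set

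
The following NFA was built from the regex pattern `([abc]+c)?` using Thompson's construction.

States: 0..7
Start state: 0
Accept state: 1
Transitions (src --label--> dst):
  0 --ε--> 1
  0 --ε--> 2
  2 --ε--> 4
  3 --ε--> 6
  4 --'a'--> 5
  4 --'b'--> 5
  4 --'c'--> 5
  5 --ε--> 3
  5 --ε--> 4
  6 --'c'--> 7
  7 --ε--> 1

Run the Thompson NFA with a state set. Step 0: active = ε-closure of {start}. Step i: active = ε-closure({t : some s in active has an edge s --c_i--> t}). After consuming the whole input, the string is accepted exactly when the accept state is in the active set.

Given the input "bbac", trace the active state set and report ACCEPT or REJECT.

Answer: ACCEPT

Derivation:
S₀ = ε-closure({0}) = {0,1,2,4}
'b' @ 1: {3,4,5,6}
'b' @ 2: {3,4,5,6}
'a' @ 3: {3,4,5,6}
'c' @ 4: {1,3,4,5,6,7}  [accepting]
final: {1,3,4,5,6,7}; accept 1 in set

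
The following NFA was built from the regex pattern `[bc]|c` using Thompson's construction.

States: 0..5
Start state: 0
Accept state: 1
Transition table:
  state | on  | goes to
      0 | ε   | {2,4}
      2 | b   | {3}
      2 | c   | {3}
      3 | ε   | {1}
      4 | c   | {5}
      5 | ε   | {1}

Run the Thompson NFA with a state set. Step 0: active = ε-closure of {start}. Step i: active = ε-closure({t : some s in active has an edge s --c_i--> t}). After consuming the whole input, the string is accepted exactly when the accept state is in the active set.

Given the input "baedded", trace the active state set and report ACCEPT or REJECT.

Answer: REJECT

Steps:
initial (ε-close {0}): {0,2,4}
'b' @ 1: {1,3}  ✓accept
'a' @ 2: {}  — no active states
rest 'edded' ignored (set empty)
end set {} — state 1 not in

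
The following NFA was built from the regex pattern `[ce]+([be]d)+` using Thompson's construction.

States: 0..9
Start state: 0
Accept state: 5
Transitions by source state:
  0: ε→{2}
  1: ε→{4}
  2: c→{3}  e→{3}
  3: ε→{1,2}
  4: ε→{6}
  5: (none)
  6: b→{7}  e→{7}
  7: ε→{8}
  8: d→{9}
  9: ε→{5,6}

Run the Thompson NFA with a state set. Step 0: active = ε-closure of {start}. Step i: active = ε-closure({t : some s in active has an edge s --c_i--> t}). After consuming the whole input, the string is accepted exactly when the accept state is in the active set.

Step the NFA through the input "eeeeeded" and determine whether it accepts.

Answer: ACCEPT

Derivation:
start: ε-closure({0}) = {0,2}
'e' @ 1: {1,2,3,4,6}
'e' @ 2: {1,2,3,4,6,7,8}
'e' @ 3: {1,2,3,4,6,7,8}
'e' @ 4: {1,2,3,4,6,7,8}
'e' @ 5: {1,2,3,4,6,7,8}
'd' @ 6: {5,6,9}  [accepting]
'e' @ 7: {7,8}
'd' @ 8: {5,6,9}  [accepting]
final: {5,6,9}; accept 5 in set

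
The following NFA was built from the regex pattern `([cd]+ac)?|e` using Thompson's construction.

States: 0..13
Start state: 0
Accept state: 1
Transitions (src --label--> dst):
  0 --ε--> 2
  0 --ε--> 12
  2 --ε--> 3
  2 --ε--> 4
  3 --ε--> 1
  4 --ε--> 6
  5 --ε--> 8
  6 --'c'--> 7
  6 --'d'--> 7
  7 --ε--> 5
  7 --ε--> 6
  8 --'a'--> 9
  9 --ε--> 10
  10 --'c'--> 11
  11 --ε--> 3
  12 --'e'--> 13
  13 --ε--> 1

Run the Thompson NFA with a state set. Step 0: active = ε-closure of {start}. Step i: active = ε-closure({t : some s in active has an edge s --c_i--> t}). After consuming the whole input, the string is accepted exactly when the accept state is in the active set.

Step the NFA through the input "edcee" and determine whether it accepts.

Answer: REJECT

Steps:
initial (ε-close {0}): {0,1,2,3,4,6,12}
'e' @ 1: {1,13}  (accept∈set)
'd' @ 2: {}  — no active states
rest 'cee' ignored (set empty)
final: {}; accept 1 not in set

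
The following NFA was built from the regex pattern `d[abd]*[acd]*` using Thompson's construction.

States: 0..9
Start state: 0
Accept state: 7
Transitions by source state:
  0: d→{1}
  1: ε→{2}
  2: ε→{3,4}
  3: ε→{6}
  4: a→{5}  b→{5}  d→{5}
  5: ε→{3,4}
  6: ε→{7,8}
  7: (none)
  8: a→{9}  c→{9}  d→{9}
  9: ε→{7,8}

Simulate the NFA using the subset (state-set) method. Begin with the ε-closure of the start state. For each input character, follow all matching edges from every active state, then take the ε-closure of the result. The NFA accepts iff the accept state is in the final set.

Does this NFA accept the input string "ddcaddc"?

initial (ε-close {0}): {0}
'd' @ 1: {1,2,3,4,6,7,8}  ✓accept
'd' @ 2: {3,4,5,6,7,8,9}  ✓accept
'c' @ 3: {7,8,9}  ✓accept
'a' @ 4: {7,8,9}  ✓accept
'd' @ 5: {7,8,9}  ✓accept
'd' @ 6: {7,8,9}  ✓accept
'c' @ 7: {7,8,9}  ✓accept
final: {7,8,9}; accept 7 in set

Answer: ACCEPT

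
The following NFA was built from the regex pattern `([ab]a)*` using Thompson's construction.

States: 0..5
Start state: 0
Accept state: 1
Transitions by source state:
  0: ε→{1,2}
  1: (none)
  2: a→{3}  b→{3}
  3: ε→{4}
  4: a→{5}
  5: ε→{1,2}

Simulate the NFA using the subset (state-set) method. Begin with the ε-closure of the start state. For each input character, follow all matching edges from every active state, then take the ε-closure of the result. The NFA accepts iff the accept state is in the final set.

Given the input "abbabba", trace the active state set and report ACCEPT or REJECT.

Answer: REJECT

Derivation:
start: ε-closure({0}) = {0,1,2}
'a' @ 1: {3,4}
'b' @ 2: {}  — state set empty
rest 'babba' ignored (set empty)
end set {} — state 1 not in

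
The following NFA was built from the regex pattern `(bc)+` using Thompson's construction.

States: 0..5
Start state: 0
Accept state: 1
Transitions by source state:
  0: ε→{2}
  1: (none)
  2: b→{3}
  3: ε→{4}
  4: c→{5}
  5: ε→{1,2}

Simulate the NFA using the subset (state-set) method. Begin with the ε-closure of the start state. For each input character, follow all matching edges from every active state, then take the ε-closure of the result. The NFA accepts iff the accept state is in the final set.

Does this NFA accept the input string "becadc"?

Answer: REJECT

Derivation:
initial (ε-close {0}): {0,2}
'b' @ 1: {3,4}
'e' @ 2: {}  — no active states
rest 'cadc' ignored (set empty)
after full input: {}  (accept=1 not in)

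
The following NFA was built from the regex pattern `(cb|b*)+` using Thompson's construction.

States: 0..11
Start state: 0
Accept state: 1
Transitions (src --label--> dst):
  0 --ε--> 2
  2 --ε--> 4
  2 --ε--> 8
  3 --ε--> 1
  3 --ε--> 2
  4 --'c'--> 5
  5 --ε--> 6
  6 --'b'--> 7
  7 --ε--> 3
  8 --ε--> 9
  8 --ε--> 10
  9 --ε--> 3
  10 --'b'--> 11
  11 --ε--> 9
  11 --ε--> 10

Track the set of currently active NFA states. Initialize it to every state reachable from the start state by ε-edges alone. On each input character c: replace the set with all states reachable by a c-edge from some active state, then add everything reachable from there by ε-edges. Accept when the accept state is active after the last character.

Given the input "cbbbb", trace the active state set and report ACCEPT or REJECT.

Answer: ACCEPT

Steps:
initial (ε-close {0}): {0,1,2,3,4,8,9,10}
'c' @ 1: {5,6}
'b' @ 2: {1,2,3,4,7,8,9,10}  [accepting]
'b' @ 3: {1,2,3,4,8,9,10,11}  [accepting]
'b' @ 4: {1,2,3,4,8,9,10,11}  [accepting]
'b' @ 5: {1,2,3,4,8,9,10,11}  [accepting]
after full input: {1,2,3,4,8,9,10,11}  (accept=1 in)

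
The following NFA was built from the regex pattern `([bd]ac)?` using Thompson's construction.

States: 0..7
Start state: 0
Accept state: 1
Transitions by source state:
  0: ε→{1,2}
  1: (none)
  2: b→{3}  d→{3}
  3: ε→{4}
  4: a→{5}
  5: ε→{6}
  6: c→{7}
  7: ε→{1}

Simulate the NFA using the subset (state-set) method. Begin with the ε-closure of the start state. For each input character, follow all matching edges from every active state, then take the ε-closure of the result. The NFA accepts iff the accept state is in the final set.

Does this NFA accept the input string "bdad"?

Answer: REJECT

Trace:
S₀ = ε-closure({0}) = {0,1,2}
'b' @ 1: {3,4}
'd' @ 2: {}  — no active states
rest 'ad' ignored (set empty)
final: {}; accept 1 not in set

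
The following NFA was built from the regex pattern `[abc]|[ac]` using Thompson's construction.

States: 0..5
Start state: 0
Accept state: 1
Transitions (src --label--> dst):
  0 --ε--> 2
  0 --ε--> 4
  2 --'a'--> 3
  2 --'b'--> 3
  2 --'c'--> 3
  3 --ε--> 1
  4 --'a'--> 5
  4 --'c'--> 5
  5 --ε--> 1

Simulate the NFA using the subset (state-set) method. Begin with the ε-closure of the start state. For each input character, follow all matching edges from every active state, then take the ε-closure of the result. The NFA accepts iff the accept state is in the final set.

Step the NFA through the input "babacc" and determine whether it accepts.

Answer: REJECT

Derivation:
S₀ = ε-closure({0}) = {0,2,4}
'b' @ 1: {1,3}  (accept∈set)
'a' @ 2: {}  — state set empty
rest 'bacc' ignored (set empty)
after full input: {}  (accept=1 not in)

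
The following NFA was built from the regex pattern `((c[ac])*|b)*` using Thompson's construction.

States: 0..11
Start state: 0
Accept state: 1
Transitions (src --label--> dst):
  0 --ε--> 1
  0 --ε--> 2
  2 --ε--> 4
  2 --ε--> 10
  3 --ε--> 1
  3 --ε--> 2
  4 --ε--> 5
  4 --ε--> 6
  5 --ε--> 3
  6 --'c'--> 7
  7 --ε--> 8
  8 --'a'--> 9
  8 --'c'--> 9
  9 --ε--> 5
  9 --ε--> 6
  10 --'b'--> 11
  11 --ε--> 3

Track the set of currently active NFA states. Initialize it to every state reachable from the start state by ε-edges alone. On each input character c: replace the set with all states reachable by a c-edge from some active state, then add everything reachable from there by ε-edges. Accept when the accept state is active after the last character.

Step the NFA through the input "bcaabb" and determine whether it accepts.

start: ε-closure({0}) = {0,1,2,3,4,5,6,10}
'b' @ 1: {1,2,3,4,5,6,10,11}  (accept∈set)
'c' @ 2: {7,8}
'a' @ 3: {1,2,3,4,5,6,9,10}  (accept∈set)
'a' @ 4: {}  — state set empty
rest 'bb' ignored (set empty)
final: {}; accept 1 not in set

Answer: REJECT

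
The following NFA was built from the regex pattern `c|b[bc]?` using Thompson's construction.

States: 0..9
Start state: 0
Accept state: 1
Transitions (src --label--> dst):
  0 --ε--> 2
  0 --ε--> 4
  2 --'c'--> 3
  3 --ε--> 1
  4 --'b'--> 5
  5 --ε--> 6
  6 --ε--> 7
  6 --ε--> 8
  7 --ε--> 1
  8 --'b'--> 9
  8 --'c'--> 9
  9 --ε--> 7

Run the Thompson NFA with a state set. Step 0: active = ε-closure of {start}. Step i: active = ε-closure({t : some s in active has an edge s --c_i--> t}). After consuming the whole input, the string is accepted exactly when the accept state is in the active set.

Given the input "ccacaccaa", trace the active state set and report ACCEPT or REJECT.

Answer: REJECT

Derivation:
start: ε-closure({0}) = {0,2,4}
'c' @ 1: {1,3}  ✓accept
'c' @ 2: {}  — state set empty
rest 'acaccaa' ignored (set empty)
end set {} — state 1 not in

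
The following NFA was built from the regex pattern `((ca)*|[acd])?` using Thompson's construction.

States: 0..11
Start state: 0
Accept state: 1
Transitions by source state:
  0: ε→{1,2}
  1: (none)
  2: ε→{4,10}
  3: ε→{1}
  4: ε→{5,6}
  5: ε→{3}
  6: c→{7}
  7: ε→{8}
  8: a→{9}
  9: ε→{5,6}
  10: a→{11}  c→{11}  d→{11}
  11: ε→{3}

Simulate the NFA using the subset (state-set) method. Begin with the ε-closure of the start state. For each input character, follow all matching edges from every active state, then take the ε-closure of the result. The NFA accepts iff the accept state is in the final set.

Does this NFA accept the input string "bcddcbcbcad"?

Answer: REJECT

Steps:
initial (ε-close {0}): {0,1,2,3,4,5,6,10}
'b' @ 1: {}  — no active states
rest 'cddcbcbcad' ignored (set empty)
final: {}; accept 1 not in set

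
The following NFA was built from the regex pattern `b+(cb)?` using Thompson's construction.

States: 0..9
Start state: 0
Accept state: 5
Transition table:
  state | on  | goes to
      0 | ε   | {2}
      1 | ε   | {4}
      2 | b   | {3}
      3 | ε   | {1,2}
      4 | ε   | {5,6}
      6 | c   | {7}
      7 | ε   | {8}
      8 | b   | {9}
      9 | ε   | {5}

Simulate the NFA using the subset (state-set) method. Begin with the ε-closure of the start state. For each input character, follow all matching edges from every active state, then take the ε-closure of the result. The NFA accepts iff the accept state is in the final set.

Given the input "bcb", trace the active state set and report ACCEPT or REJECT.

Answer: ACCEPT

Steps:
start: ε-closure({0}) = {0,2}
'b' @ 1: {1,2,3,4,5,6}  [accepting]
'c' @ 2: {7,8}
'b' @ 3: {5,9}  [accepting]
final: {5,9}; accept 5 in set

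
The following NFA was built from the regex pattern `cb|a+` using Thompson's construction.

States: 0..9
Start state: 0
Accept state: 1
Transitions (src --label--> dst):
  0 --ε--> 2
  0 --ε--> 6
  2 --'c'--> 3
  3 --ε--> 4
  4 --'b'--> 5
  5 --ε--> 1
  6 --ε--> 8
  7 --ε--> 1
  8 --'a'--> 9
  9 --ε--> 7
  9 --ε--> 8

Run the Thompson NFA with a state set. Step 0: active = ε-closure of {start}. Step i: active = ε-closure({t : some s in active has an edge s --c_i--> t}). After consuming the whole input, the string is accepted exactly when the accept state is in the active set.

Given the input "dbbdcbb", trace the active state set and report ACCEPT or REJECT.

Answer: REJECT

Steps:
start: ε-closure({0}) = {0,2,6,8}
'd' @ 1: {}  — state set empty
rest 'bbdcbb' ignored (set empty)
after full input: {}  (accept=1 not in)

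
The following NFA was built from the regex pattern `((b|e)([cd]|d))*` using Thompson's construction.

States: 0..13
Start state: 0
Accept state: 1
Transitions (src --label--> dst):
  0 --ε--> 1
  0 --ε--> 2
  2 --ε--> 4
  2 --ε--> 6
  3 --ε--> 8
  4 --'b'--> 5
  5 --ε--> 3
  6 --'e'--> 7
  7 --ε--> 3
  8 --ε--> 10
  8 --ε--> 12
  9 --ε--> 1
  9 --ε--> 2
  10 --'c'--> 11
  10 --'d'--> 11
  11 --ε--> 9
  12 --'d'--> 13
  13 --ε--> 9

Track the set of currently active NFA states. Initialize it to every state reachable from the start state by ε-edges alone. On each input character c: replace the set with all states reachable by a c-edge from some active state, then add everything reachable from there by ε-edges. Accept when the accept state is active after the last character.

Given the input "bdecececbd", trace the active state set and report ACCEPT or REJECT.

Answer: ACCEPT

Trace:
start: ε-closure({0}) = {0,1,2,4,6}
'b' @ 1: {3,5,8,10,12}
'd' @ 2: {1,2,4,6,9,11,13}  (accept∈set)
'e' @ 3: {3,7,8,10,12}
'c' @ 4: {1,2,4,6,9,11}  (accept∈set)
'e' @ 5: {3,7,8,10,12}
'c' @ 6: {1,2,4,6,9,11}  (accept∈set)
'e' @ 7: {3,7,8,10,12}
'c' @ 8: {1,2,4,6,9,11}  (accept∈set)
'b' @ 9: {3,5,8,10,12}
'd' @ 10: {1,2,4,6,9,11,13}  (accept∈set)
end set {1,2,4,6,9,11,13} — state 1 in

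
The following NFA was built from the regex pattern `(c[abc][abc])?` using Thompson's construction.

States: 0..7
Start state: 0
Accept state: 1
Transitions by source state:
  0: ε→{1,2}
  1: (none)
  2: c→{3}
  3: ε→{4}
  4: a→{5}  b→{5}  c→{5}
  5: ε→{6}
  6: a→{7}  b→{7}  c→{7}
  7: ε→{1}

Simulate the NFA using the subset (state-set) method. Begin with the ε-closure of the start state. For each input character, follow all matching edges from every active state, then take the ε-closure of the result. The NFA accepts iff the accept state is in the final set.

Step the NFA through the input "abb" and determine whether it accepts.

Answer: REJECT

Trace:
start: ε-closure({0}) = {0,1,2}
'a' @ 1: {}  — state set empty
rest 'bb' ignored (set empty)
after full input: {}  (accept=1 not in)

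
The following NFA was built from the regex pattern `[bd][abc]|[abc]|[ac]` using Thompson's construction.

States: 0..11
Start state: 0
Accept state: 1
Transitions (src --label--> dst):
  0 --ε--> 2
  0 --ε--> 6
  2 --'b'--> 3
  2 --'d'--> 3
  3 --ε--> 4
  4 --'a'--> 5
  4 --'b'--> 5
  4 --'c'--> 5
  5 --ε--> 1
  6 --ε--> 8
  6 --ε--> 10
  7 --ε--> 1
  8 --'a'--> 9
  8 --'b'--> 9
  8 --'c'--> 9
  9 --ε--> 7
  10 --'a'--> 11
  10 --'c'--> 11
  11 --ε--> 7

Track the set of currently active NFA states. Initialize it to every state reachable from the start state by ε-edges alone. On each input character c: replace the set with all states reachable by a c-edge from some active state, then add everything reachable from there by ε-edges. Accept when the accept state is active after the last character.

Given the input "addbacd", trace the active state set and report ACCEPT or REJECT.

Answer: REJECT

Steps:
S₀ = ε-closure({0}) = {0,2,6,8,10}
'a' @ 1: {1,7,9,11}  [accepting]
'd' @ 2: {}  — no active states
rest 'dbacd' ignored (set empty)
end set {} — state 1 not in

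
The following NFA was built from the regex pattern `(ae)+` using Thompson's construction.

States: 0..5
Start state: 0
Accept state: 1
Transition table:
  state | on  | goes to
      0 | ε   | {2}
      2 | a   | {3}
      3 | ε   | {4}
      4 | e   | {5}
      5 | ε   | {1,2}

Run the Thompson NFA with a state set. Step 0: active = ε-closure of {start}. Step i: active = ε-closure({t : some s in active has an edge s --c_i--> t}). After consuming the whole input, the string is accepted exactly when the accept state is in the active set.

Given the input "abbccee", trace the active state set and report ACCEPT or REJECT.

Answer: REJECT

Trace:
initial (ε-close {0}): {0,2}
'a' @ 1: {3,4}
'b' @ 2: {}  — dead — no transitions
rest 'bccee' ignored (set empty)
end set {} — state 1 not in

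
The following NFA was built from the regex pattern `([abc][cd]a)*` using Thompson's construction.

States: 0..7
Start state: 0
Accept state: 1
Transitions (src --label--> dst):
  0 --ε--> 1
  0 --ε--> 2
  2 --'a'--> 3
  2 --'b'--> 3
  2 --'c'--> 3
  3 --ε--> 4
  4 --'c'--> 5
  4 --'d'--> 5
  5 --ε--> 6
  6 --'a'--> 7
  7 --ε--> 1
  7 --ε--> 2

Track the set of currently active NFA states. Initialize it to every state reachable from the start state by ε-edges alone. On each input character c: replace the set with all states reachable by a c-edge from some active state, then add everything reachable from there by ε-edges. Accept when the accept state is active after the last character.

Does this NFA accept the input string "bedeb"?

initial (ε-close {0}): {0,1,2}
'b' @ 1: {3,4}
'e' @ 2: {}  — no active states
rest 'deb' ignored (set empty)
final: {}; accept 1 not in set

Answer: REJECT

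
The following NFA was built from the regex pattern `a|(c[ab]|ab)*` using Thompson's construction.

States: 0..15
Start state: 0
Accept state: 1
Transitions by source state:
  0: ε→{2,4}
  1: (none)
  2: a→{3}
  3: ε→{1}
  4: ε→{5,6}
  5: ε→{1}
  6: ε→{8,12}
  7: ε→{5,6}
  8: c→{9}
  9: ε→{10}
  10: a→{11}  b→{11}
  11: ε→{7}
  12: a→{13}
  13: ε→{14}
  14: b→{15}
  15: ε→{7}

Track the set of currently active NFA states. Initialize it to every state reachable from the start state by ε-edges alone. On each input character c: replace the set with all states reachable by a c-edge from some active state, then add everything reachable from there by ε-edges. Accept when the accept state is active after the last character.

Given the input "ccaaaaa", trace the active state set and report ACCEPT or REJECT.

initial (ε-close {0}): {0,1,2,4,5,6,8,12}
'c' @ 1: {9,10}
'c' @ 2: {}  — no active states
rest 'aaaaa' ignored (set empty)
final: {}; accept 1 not in set

Answer: REJECT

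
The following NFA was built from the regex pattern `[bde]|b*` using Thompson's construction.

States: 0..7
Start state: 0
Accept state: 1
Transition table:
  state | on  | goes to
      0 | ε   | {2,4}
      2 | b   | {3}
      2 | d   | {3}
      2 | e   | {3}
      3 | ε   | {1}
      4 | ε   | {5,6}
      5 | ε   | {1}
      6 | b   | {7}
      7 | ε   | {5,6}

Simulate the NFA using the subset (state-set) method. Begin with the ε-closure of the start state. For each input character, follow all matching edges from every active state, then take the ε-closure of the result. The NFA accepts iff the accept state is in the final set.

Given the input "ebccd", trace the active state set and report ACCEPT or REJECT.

S₀ = ε-closure({0}) = {0,1,2,4,5,6}
'e' @ 1: {1,3}  (accept∈set)
'b' @ 2: {}  — dead — no transitions
rest 'ccd' ignored (set empty)
after full input: {}  (accept=1 not in)

Answer: REJECT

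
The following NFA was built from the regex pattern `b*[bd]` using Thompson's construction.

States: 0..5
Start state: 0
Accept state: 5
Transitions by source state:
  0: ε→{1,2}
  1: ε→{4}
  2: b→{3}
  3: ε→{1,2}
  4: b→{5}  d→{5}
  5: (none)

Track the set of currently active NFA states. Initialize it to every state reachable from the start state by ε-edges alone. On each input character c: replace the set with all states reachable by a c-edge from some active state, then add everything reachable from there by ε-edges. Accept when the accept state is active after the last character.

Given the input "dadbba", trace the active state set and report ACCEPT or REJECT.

initial (ε-close {0}): {0,1,2,4}
'd' @ 1: {5}  [accepting]
'a' @ 2: {}  — dead — no transitions
rest 'dbba' ignored (set empty)
after full input: {}  (accept=5 not in)

Answer: REJECT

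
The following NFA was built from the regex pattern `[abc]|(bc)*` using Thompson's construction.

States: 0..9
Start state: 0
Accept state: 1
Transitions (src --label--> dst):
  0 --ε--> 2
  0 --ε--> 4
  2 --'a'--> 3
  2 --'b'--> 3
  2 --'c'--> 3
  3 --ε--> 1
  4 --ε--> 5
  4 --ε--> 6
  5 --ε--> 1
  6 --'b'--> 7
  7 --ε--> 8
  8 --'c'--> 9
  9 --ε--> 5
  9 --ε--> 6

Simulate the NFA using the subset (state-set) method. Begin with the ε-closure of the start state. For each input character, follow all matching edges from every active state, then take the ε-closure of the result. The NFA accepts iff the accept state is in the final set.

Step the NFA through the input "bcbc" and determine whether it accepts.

start: ε-closure({0}) = {0,1,2,4,5,6}
'b' @ 1: {1,3,7,8}  [accepting]
'c' @ 2: {1,5,6,9}  [accepting]
'b' @ 3: {7,8}
'c' @ 4: {1,5,6,9}  [accepting]
after full input: {1,5,6,9}  (accept=1 in)

Answer: ACCEPT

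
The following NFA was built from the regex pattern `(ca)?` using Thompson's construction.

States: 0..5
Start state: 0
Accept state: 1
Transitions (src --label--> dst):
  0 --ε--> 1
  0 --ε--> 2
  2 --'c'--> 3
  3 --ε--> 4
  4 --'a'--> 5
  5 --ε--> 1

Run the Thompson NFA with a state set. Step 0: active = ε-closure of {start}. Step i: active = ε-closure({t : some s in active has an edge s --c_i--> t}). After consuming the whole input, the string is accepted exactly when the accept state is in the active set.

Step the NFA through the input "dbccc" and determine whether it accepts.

Answer: REJECT

Derivation:
initial (ε-close {0}): {0,1,2}
'd' @ 1: {}  — no active states
rest 'bccc' ignored (set empty)
after full input: {}  (accept=1 not in)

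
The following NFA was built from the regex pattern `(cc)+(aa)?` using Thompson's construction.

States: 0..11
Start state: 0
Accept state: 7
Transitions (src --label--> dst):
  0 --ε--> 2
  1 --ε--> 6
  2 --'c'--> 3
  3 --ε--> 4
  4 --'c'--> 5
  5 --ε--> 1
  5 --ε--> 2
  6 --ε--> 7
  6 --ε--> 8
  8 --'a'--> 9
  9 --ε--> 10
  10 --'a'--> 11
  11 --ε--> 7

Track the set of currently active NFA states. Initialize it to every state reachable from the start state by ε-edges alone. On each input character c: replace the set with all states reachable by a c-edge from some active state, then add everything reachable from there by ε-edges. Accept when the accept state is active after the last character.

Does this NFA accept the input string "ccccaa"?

Answer: ACCEPT

Derivation:
initial (ε-close {0}): {0,2}
'c' @ 1: {3,4}
'c' @ 2: {1,2,5,6,7,8}  ✓accept
'c' @ 3: {3,4}
'c' @ 4: {1,2,5,6,7,8}  ✓accept
'a' @ 5: {9,10}
'a' @ 6: {7,11}  ✓accept
end set {7,11} — state 7 in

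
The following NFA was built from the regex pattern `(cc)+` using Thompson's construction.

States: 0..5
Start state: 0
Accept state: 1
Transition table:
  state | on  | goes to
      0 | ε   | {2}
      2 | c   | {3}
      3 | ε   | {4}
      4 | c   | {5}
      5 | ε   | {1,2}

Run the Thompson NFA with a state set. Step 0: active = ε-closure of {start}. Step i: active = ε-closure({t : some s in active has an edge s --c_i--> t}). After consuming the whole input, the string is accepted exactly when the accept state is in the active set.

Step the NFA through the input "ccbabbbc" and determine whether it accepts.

S₀ = ε-closure({0}) = {0,2}
'c' @ 1: {3,4}
'c' @ 2: {1,2,5}  [accepting]
'b' @ 3: {}  — dead — no transitions
rest 'abbbc' ignored (set empty)
end set {} — state 1 not in

Answer: REJECT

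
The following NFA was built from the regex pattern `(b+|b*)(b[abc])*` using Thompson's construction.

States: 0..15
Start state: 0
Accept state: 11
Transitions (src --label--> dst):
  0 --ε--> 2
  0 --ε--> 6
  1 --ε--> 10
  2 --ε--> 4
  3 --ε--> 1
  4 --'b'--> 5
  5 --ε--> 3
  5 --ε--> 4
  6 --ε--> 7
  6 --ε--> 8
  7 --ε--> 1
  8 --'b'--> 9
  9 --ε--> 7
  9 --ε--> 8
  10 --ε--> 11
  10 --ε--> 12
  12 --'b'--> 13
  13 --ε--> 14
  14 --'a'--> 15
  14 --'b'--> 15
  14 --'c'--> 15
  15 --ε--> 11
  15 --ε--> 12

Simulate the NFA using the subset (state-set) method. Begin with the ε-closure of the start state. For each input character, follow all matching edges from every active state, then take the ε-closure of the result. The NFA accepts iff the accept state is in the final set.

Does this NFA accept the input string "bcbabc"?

S₀ = ε-closure({0}) = {0,1,2,4,6,7,8,10,11,12}
'b' @ 1: {1,3,4,5,7,8,9,10,11,12,13,14}  (accept∈set)
'c' @ 2: {11,12,15}  (accept∈set)
'b' @ 3: {13,14}
'a' @ 4: {11,12,15}  (accept∈set)
'b' @ 5: {13,14}
'c' @ 6: {11,12,15}  (accept∈set)
end set {11,12,15} — state 11 in

Answer: ACCEPT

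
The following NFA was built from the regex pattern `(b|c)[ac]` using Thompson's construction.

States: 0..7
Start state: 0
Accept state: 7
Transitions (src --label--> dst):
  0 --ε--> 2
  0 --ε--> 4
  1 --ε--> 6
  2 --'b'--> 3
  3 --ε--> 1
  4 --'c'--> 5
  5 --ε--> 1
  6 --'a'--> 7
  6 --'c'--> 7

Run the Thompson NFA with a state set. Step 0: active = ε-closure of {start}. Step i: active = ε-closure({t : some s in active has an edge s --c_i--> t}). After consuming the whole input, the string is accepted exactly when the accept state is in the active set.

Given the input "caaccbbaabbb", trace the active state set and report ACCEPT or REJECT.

S₀ = ε-closure({0}) = {0,2,4}
'c' @ 1: {1,5,6}
'a' @ 2: {7}  (accept∈set)
'a' @ 3: {}  — dead — no transitions
rest 'ccbbaabbb' ignored (set empty)
after full input: {}  (accept=7 not in)

Answer: REJECT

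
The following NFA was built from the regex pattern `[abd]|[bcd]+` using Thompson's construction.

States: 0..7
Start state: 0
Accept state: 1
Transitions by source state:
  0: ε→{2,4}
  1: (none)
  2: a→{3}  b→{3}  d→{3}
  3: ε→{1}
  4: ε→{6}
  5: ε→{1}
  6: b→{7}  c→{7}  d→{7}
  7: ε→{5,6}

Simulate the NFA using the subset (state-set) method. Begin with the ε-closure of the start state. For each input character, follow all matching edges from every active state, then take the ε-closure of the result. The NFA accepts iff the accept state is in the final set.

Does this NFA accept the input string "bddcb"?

S₀ = ε-closure({0}) = {0,2,4,6}
'b' @ 1: {1,3,5,6,7}  (accept∈set)
'd' @ 2: {1,5,6,7}  (accept∈set)
'd' @ 3: {1,5,6,7}  (accept∈set)
'c' @ 4: {1,5,6,7}  (accept∈set)
'b' @ 5: {1,5,6,7}  (accept∈set)
final: {1,5,6,7}; accept 1 in set

Answer: ACCEPT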